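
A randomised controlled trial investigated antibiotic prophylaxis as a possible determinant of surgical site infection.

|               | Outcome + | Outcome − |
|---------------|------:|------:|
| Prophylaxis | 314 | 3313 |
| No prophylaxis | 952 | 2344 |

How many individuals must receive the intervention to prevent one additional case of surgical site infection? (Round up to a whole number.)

5

Risk in treated group = 314/3627 = 0.08657; risk in control = 952/3296 = 0.28883.
Absolute risk reduction = 0.28883 − 0.08657 = 0.20226
NNT = 1 / ARR = 1 / 0.20226 = 4.944 → round up → 5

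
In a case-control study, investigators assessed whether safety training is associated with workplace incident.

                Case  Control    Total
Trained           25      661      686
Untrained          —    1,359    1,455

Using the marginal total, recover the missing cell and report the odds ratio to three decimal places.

0.535

The missing cell is in the unexposed row: 1455 − 1359 = 96.
So a = 25, b = 661, c = 96, d = 1359.
OR = (a·d)/(b·c) = (25 × 1359) / (661 × 96) = 33975 / 63456 = 0.53541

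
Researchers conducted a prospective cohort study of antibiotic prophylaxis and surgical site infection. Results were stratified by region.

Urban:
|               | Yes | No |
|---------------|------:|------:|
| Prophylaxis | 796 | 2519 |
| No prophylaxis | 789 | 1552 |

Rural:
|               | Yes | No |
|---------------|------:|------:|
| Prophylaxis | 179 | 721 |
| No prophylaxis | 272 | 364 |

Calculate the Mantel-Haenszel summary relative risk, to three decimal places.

0.649

RR_MH = Σ(aᵢ·n₀ᵢ/nᵢ) / Σ(cᵢ·n₁ᵢ/nᵢ), with n₁ᵢ = aᵢ+bᵢ (exposed), n₀ᵢ = cᵢ+dᵢ (unexposed), nᵢ = n₁ᵢ+n₀ᵢ.
Stratum 1 (Urban): n₁ = 3315, n₀ = 2341, n = 5656; a·n₀/n = 796·2341/5656 = 329.4618; c·n₁/n = 789·3315/5656 = 462.4355
Stratum 2 (Rural): n₁ = 900, n₀ = 636, n = 1536; a·n₀/n = 179·636/1536 = 74.1172; c·n₁/n = 272·900/1536 = 159.3750
RR_MH = (329.4618 + 74.1172) / (462.4355 + 159.3750) = 403.5790 / 621.8105 = 0.64904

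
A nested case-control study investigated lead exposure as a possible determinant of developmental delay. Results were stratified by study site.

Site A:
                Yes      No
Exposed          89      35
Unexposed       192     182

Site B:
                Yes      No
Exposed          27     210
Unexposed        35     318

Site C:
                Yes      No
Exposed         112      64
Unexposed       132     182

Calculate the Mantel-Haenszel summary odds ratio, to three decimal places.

OR_MH = Σ(aᵢdᵢ/nᵢ) / Σ(bᵢcᵢ/nᵢ), where nᵢ is the stratum total.
Stratum 1 (Site A): n = 498; a·d/n = 89·182/498 = 32.5261; b·c/n = 35·192/498 = 13.4940
Stratum 2 (Site B): n = 590; a·d/n = 27·318/590 = 14.5525; b·c/n = 210·35/590 = 12.4576
Stratum 3 (Site C): n = 490; a·d/n = 112·182/490 = 41.6000; b·c/n = 64·132/490 = 17.2408
OR_MH = (32.5261 + 14.5525 + 41.6000) / (13.4940 + 12.4576 + 17.2408) = 88.6786 / 43.1924 = 2.05311

2.053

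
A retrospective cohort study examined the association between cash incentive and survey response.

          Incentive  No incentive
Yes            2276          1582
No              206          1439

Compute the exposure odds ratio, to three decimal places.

10.050

Reading the table with exposure as columns: a = 2276 (Incentive, case), b = 206 (Incentive, non-case), c = 1582 (No incentive, case), d = 1439.
OR = (a·d)/(b·c) = (2276 × 1439) / (206 × 1582) = 3275164 / 325892 = 10.04984
The odds of survey response are about 10.05 times as high in the incentive group.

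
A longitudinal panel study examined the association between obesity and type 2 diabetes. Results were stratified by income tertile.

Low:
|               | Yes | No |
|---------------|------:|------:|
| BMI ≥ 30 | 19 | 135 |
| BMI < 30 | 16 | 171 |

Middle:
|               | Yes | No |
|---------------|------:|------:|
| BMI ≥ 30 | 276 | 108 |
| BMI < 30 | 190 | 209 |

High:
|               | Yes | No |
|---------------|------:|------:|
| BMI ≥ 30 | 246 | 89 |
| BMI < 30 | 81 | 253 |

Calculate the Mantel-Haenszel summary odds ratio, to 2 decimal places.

OR_MH = Σ(aᵢdᵢ/nᵢ) / Σ(bᵢcᵢ/nᵢ), where nᵢ is the stratum total.
Stratum 1 (Low): n = 341; a·d/n = 19·171/341 = 9.5279; b·c/n = 135·16/341 = 6.3343
Stratum 2 (Middle): n = 783; a·d/n = 276·209/783 = 73.6705; b·c/n = 108·190/783 = 26.2069
Stratum 3 (High): n = 669; a·d/n = 246·253/669 = 93.0314; b·c/n = 89·81/669 = 10.7758
OR_MH = (9.5279 + 73.6705 + 93.0314) / (6.3343 + 26.2069 + 10.7758) = 176.2297 / 43.3170 = 4.06837

4.07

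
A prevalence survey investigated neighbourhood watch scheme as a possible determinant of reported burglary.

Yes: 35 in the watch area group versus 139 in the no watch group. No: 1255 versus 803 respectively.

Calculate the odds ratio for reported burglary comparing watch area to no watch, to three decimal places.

0.161

From the description: a = 35, b = 1255, c = 139, d = 803.
OR = (a·d)/(b·c) = (35 × 803) / (1255 × 139) = 28105 / 174445 = 0.16111
Exposure is associated with lower odds of reported burglary (OR = 0.16 < 1).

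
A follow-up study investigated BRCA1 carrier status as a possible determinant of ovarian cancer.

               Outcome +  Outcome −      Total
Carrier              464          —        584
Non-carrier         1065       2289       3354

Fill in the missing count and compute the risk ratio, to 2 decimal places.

The missing cell is in the exposed row: 584 − 464 = 120.
So a = 464, b = 120, c = 1065, d = 2289.
RR = [a/(a+b)] / [c/(c+d)] = (464/584) / (1065/3354) = 0.79452/0.31753 = 2.50218

2.50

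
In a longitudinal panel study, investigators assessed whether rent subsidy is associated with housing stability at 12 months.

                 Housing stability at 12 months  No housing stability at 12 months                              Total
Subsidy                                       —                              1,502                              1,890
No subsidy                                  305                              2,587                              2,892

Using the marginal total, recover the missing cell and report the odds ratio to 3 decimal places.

The missing cell is in the exposed row: 1890 − 1502 = 388.
So a = 388, b = 1502, c = 305, d = 2587.
OR = (a·d)/(b·c) = (388 × 2587) / (1502 × 305) = 1003756 / 458110 = 2.19108

2.191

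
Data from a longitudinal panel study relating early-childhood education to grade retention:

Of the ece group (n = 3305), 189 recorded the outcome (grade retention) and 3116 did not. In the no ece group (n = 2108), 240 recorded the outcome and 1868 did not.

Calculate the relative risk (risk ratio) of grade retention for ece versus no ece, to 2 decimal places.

0.50

From the description: a = 189, b = 3116, c = 240, d = 1868.
Risk in exposed = 189/3305 = 0.05719; risk in unexposed = 240/2108 = 0.11385.
RR = 0.05719 / 0.11385 = 0.50228
The risk is 50% lower among the exposed than among the unexposed.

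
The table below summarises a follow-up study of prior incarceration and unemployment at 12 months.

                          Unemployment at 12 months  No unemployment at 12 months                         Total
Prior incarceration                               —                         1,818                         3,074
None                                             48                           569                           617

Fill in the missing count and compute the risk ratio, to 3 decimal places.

The missing cell is in the exposed row: 3074 − 1818 = 1256.
So a = 1256, b = 1818, c = 48, d = 569.
RR = [a/(a+b)] / [c/(c+d)] = (1256/3074) / (48/617) = 0.40859/0.07780 = 5.25206

5.252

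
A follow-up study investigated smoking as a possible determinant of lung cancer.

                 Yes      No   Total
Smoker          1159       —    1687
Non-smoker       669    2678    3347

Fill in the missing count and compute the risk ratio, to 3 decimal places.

The missing cell is in the exposed row: 1687 − 1159 = 528.
So a = 1159, b = 528, c = 669, d = 2678.
RR = [a/(a+b)] / [c/(c+d)] = (1159/1687) / (669/3347) = 0.68702/0.19988 = 3.43715

3.437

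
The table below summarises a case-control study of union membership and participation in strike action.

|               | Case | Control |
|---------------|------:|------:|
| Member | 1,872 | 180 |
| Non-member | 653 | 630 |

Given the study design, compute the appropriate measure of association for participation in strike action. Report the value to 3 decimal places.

Cells: a = 1872, b = 180, c = 653, d = 630.
This is a case-control study: participants were sampled on outcome status, so risks in the source population cannot be estimated directly — relative risk is not valid here. The odds ratio is the appropriate measure.
OR = (a·d)/(b·c) = (1872 × 630) / (180 × 653) = 1179360 / 117540 = 10.03369

10.034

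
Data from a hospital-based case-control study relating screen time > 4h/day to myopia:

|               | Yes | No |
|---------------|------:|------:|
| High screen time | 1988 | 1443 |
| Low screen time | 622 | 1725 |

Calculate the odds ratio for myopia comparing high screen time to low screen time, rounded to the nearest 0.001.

3.821

Cells: a = 1988, b = 1443, c = 622, d = 1725.
OR = (a·d)/(b·c) = (1988 × 1725) / (1443 × 622) = 3429300 / 897546 = 3.82075
The odds of myopia are about 3.82 times as high in the high screen time group.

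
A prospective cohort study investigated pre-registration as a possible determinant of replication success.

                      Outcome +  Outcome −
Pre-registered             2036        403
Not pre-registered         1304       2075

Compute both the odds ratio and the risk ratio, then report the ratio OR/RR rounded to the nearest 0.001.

3.717

Cells: a = 2036, b = 403, c = 1304, d = 2075.
OR = (2036·2075)/(403·1304) = 4224700/525512 = 8.03921
Risk in exposed = 2036/2439 = 0.83477; risk in unexposed = 1304/3379 = 0.38591; RR = 2.16310
OR/RR = 8.03921 / 2.16310 = 3.71652
The outcome is not rare, so the OR lies further from 1 than the RR.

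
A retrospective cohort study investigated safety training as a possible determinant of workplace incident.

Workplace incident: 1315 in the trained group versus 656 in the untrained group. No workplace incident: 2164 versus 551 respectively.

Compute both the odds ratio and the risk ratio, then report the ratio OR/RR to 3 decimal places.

0.734

From the description: a = 1315, b = 2164, c = 656, d = 551.
OR = (1315·551)/(2164·656) = 724565/1419584 = 0.51041
Risk in exposed = 1315/3479 = 0.37798; risk in unexposed = 656/1207 = 0.54350; RR = 0.69546
OR/RR = 0.51041 / 0.69546 = 0.73391
The outcome is not rare, so the OR lies further from 1 than the RR.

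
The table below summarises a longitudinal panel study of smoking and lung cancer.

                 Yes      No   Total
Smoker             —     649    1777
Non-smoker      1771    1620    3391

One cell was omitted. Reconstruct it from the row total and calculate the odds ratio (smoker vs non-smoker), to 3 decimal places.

The missing cell is in the exposed row: 1777 − 649 = 1128.
So a = 1128, b = 649, c = 1771, d = 1620.
OR = (a·d)/(b·c) = (1128 × 1620) / (649 × 1771) = 1827360 / 1149379 = 1.58987

1.590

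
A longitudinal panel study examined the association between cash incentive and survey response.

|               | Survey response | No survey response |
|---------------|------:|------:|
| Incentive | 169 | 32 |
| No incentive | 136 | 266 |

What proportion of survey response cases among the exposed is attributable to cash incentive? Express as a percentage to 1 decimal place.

59.8

Cells: a = 169, b = 32, c = 136, d = 266.
Risk in exposed = 169/201 = 0.84080; risk in unexposed = 136/402 = 0.33831.
RR = 0.84080/0.33831 = 2.48529
AR% = (RR − 1)/RR × 100 = (2.48529 − 1)/2.48529 × 100 = 59.7633%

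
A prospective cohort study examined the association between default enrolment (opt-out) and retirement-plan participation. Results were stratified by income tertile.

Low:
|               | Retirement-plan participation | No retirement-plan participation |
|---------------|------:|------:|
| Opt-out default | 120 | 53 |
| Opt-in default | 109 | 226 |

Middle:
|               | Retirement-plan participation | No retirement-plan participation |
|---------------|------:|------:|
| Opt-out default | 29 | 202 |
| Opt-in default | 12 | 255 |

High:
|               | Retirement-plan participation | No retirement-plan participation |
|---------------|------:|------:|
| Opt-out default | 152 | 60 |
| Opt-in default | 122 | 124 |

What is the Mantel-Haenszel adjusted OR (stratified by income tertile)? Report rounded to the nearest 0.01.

OR_MH = Σ(aᵢdᵢ/nᵢ) / Σ(bᵢcᵢ/nᵢ), where nᵢ is the stratum total.
Stratum 1 (Low): n = 508; a·d/n = 120·226/508 = 53.3858; b·c/n = 53·109/508 = 11.3720
Stratum 2 (Middle): n = 498; a·d/n = 29·255/498 = 14.8494; b·c/n = 202·12/498 = 4.8675
Stratum 3 (High): n = 458; a·d/n = 152·124/458 = 41.1528; b·c/n = 60·122/458 = 15.9825
OR_MH = (53.3858 + 14.8494 + 41.1528) / (11.3720 + 4.8675 + 15.9825) = 109.3881 / 32.2220 = 3.39482

3.39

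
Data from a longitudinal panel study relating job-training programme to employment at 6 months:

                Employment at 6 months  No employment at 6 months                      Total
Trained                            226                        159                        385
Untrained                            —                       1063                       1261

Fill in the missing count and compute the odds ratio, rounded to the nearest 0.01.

The missing cell is in the unexposed row: 1261 − 1063 = 198.
So a = 226, b = 159, c = 198, d = 1063.
OR = (a·d)/(b·c) = (226 × 1063) / (159 × 198) = 240238 / 31482 = 7.63096

7.63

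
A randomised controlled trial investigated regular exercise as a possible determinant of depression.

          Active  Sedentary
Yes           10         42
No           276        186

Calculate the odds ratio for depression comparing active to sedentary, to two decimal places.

0.16

Reading the table with exposure as columns: a = 10 (Active, case), b = 276 (Active, non-case), c = 42 (Sedentary, case), d = 186.
OR = (a·d)/(b·c) = (10 × 186) / (276 × 42) = 1860 / 11592 = 0.16046
Exposure is associated with lower odds of depression (OR = 0.16 < 1).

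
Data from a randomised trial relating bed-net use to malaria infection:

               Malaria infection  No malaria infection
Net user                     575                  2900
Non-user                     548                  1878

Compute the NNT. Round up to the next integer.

Risk in treated group = 575/3475 = 0.16547; risk in control = 548/2426 = 0.22589.
Absolute risk reduction = 0.22589 − 0.16547 = 0.06042
NNT = 1 / ARR = 1 / 0.06042 = 16.551 → round up → 17

17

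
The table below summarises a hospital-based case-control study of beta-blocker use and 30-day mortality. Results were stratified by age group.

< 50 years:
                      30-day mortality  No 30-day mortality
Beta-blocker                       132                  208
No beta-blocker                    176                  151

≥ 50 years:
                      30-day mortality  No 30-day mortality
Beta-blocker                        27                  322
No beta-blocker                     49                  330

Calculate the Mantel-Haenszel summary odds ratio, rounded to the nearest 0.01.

OR_MH = Σ(aᵢdᵢ/nᵢ) / Σ(bᵢcᵢ/nᵢ), where nᵢ is the stratum total.
Stratum 1 (< 50 years): n = 667; a·d/n = 132·151/667 = 29.8831; b·c/n = 208·176/667 = 54.8846
Stratum 2 (≥ 50 years): n = 728; a·d/n = 27·330/728 = 12.2390; b·c/n = 322·49/728 = 21.6731
OR_MH = (29.8831 + 12.2390) / (54.8846 + 21.6731) = 42.1221 / 76.5576 = 0.55020

0.55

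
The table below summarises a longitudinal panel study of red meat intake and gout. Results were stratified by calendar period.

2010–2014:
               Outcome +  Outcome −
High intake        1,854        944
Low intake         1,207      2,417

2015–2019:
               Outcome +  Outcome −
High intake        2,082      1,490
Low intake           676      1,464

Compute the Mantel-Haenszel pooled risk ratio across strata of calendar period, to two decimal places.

1.93

RR_MH = Σ(aᵢ·n₀ᵢ/nᵢ) / Σ(cᵢ·n₁ᵢ/nᵢ), with n₁ᵢ = aᵢ+bᵢ (exposed), n₀ᵢ = cᵢ+dᵢ (unexposed), nᵢ = n₁ᵢ+n₀ᵢ.
Stratum 1 (2010–2014): n₁ = 2798, n₀ = 3624, n = 6422; a·n₀/n = 1854·3624/6422 = 1046.2311; c·n₁/n = 1207·2798/6422 = 525.8776
Stratum 2 (2015–2019): n₁ = 3572, n₀ = 2140, n = 5712; a·n₀/n = 2082·2140/5712 = 780.0210; c·n₁/n = 676·3572/5712 = 422.7367
RR_MH = (1046.2311 + 780.0210) / (525.8776 + 422.7367) = 1826.2521 / 948.6143 = 1.92518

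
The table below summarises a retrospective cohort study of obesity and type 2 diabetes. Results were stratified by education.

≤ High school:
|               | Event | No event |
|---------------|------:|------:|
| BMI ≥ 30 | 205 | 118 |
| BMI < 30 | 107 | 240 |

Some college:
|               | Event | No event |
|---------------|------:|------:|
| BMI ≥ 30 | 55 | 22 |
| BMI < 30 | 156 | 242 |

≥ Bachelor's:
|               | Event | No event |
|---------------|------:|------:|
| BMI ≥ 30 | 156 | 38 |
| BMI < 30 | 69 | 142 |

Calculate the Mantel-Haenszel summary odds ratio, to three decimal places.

4.798

OR_MH = Σ(aᵢdᵢ/nᵢ) / Σ(bᵢcᵢ/nᵢ), where nᵢ is the stratum total.
Stratum 1 (≤ High school): n = 670; a·d/n = 205·240/670 = 73.4328; b·c/n = 118·107/670 = 18.8448
Stratum 2 (Some college): n = 475; a·d/n = 55·242/475 = 28.0211; b·c/n = 22·156/475 = 7.2253
Stratum 3 (≥ Bachelor's): n = 405; a·d/n = 156·142/405 = 54.6963; b·c/n = 38·69/405 = 6.4741
OR_MH = (73.4328 + 28.0211 + 54.6963) / (18.8448 + 7.2253 + 6.4741) = 156.1502 / 32.5441 = 4.79811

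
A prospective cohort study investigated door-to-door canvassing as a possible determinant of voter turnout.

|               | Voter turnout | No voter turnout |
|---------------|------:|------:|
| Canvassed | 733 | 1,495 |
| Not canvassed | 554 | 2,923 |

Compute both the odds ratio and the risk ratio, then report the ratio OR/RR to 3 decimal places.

1.253

Cells: a = 733, b = 1495, c = 554, d = 2923.
OR = (733·2923)/(1495·554) = 2142559/828230 = 2.58691
Risk in exposed = 733/2228 = 0.32899; risk in unexposed = 554/3477 = 0.15933; RR = 2.06483
OR/RR = 2.58691 / 2.06483 = 1.25285
The outcome is not rare, so the OR lies further from 1 than the RR.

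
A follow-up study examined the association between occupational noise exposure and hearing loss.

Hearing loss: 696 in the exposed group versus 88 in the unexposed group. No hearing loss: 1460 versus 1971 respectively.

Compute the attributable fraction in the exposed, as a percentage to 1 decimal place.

From the description: a = 696, b = 1460, c = 88, d = 1971.
Risk in exposed = 696/2156 = 0.32282; risk in unexposed = 88/2059 = 0.04274.
RR = 0.32282/0.04274 = 7.55326
AR% = (RR − 1)/RR × 100 = (7.55326 − 1)/7.55326 × 100 = 86.7607%

86.8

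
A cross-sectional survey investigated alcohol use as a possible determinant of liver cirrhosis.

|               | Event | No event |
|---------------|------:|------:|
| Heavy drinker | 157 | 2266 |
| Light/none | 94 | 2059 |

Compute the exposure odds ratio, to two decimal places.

Cells: a = 157, b = 2266, c = 94, d = 2059.
OR = (a·d)/(b·c) = (157 × 2059) / (2266 × 94) = 323263 / 213004 = 1.51764
The odds of liver cirrhosis are about 1.52 times as high in the heavy drinker group.

1.52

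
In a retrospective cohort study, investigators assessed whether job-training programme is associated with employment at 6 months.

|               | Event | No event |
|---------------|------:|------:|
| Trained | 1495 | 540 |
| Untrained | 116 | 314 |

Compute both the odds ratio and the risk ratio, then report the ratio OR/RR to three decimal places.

2.752

Cells: a = 1495, b = 540, c = 116, d = 314.
OR = (1495·314)/(540·116) = 469430/62640 = 7.49409
Risk in exposed = 1495/2035 = 0.73464; risk in unexposed = 116/430 = 0.26977; RR = 2.72325
OR/RR = 7.49409 / 2.72325 = 2.75189
The outcome is not rare, so the OR lies further from 1 than the RR.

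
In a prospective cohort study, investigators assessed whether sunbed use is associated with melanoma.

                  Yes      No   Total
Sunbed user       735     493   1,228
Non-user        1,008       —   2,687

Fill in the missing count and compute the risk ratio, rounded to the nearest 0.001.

The missing cell is in the unexposed row: 2687 − 1008 = 1679.
So a = 735, b = 493, c = 1008, d = 1679.
RR = [a/(a+b)] / [c/(c+d)] = (735/1228) / (1008/2687) = 0.59853/0.37514 = 1.59550

1.595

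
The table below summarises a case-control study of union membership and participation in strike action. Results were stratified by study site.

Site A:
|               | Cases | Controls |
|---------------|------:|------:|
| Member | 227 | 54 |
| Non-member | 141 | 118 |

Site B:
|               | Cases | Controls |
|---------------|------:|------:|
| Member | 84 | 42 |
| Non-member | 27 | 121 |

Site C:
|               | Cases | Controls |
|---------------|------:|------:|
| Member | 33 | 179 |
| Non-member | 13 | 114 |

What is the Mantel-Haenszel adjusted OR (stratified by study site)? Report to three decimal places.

3.896

OR_MH = Σ(aᵢdᵢ/nᵢ) / Σ(bᵢcᵢ/nᵢ), where nᵢ is the stratum total.
Stratum 1 (Site A): n = 540; a·d/n = 227·118/540 = 49.6037; b·c/n = 54·141/540 = 14.1000
Stratum 2 (Site B): n = 274; a·d/n = 84·121/274 = 37.0949; b·c/n = 42·27/274 = 4.1387
Stratum 3 (Site C): n = 339; a·d/n = 33·114/339 = 11.0973; b·c/n = 179·13/339 = 6.8643
OR_MH = (49.6037 + 37.0949 + 11.0973) / (14.1000 + 4.1387 + 6.8643) = 97.7959 / 25.1030 = 3.89579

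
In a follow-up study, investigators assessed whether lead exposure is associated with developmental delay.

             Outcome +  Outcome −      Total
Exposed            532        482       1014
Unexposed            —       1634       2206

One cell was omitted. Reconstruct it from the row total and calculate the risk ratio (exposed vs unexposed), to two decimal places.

2.02

The missing cell is in the unexposed row: 2206 − 1634 = 572.
So a = 532, b = 482, c = 572, d = 1634.
RR = [a/(a+b)] / [c/(c+d)] = (532/1014) / (572/2206) = 0.52465/0.25929 = 2.02341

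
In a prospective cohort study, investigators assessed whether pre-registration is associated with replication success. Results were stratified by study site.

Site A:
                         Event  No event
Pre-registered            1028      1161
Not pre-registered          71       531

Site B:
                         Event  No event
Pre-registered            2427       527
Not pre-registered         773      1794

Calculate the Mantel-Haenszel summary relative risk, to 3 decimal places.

2.877

RR_MH = Σ(aᵢ·n₀ᵢ/nᵢ) / Σ(cᵢ·n₁ᵢ/nᵢ), with n₁ᵢ = aᵢ+bᵢ (exposed), n₀ᵢ = cᵢ+dᵢ (unexposed), nᵢ = n₁ᵢ+n₀ᵢ.
Stratum 1 (Site A): n₁ = 2189, n₀ = 602, n = 2791; a·n₀/n = 1028·602/2791 = 221.7327; c·n₁/n = 71·2189/2791 = 55.6858
Stratum 2 (Site B): n₁ = 2954, n₀ = 2567, n = 5521; a·n₀/n = 2427·2567/5521 = 1128.4385; c·n₁/n = 773·2954/5521 = 413.5921
RR_MH = (221.7327 + 1128.4385) / (55.6858 + 413.5921) = 1350.1712 / 469.2779 = 2.87713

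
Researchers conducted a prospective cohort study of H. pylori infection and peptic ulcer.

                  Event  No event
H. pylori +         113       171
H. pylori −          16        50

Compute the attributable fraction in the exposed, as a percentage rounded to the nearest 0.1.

Cells: a = 113, b = 171, c = 16, d = 50.
Risk in exposed = 113/284 = 0.39789; risk in unexposed = 16/66 = 0.24242.
RR = 0.39789/0.24242 = 1.64129
AR% = (RR − 1)/RR × 100 = (1.64129 − 1)/1.64129 × 100 = 39.0721%

39.1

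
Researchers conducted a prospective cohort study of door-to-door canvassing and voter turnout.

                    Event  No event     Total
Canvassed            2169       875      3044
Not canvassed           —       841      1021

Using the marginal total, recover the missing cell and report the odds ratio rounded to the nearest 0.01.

11.58

The missing cell is in the unexposed row: 1021 − 841 = 180.
So a = 2169, b = 875, c = 180, d = 841.
OR = (a·d)/(b·c) = (2169 × 841) / (875 × 180) = 1824129 / 157500 = 11.58177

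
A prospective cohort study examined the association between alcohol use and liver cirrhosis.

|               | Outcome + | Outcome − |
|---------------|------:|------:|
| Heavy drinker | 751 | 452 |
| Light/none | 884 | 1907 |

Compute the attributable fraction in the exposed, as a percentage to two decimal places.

49.26

Cells: a = 751, b = 452, c = 884, d = 1907.
Risk in exposed = 751/1203 = 0.62427; risk in unexposed = 884/2791 = 0.31673.
RR = 0.62427/0.31673 = 1.97098
AR% = (RR − 1)/RR × 100 = (1.97098 − 1)/1.97098 × 100 = 49.2638%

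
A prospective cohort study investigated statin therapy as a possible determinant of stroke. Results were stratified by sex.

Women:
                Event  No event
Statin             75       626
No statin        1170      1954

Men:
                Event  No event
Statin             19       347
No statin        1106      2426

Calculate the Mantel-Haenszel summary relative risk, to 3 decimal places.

0.247

RR_MH = Σ(aᵢ·n₀ᵢ/nᵢ) / Σ(cᵢ·n₁ᵢ/nᵢ), with n₁ᵢ = aᵢ+bᵢ (exposed), n₀ᵢ = cᵢ+dᵢ (unexposed), nᵢ = n₁ᵢ+n₀ᵢ.
Stratum 1 (Women): n₁ = 701, n₀ = 3124, n = 3825; a·n₀/n = 75·3124/3825 = 61.2549; c·n₁/n = 1170·701/3825 = 214.4235
Stratum 2 (Men): n₁ = 366, n₀ = 3532, n = 3898; a·n₀/n = 19·3532/3898 = 17.2160; c·n₁/n = 1106·366/3898 = 103.8471
RR_MH = (61.2549 + 17.2160) / (214.4235 + 103.8471) = 78.4709 / 318.2706 = 0.24655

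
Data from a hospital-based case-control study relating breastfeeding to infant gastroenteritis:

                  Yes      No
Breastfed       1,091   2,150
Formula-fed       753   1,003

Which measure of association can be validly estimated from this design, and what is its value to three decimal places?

0.676

Cells: a = 1091, b = 2150, c = 753, d = 1003.
This is a hospital-based case-control study: participants were sampled on outcome status, so risks in the source population cannot be estimated directly — relative risk is not valid here. The odds ratio is the appropriate measure.
OR = (a·d)/(b·c) = (1091 × 1003) / (2150 × 753) = 1094273 / 1618950 = 0.67592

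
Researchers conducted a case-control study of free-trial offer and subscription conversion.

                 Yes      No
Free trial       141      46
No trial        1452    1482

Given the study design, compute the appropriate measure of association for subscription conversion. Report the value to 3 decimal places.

3.129

Cells: a = 141, b = 46, c = 1452, d = 1482.
This is a case-control study: participants were sampled on outcome status, so risks in the source population cannot be estimated directly — relative risk is not valid here. The odds ratio is the appropriate measure.
OR = (a·d)/(b·c) = (141 × 1482) / (46 × 1452) = 208962 / 66792 = 3.12855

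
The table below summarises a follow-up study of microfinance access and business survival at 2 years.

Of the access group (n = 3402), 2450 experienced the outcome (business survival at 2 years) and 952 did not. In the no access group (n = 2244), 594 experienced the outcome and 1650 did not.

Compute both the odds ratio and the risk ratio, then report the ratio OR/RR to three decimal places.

From the description: a = 2450, b = 952, c = 594, d = 1650.
OR = (2450·1650)/(952·594) = 4042500/565488 = 7.14869
Risk in exposed = 2450/3402 = 0.72016; risk in unexposed = 594/2244 = 0.26471; RR = 2.72062
OR/RR = 7.14869 / 2.72062 = 2.62760
The outcome is not rare, so the OR lies further from 1 than the RR.

2.628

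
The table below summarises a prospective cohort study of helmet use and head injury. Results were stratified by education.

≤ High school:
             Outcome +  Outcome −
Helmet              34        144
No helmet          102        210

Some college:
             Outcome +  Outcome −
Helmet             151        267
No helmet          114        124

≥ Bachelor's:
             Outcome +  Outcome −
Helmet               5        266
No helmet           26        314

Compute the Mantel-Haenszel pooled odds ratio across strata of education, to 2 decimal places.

0.52

OR_MH = Σ(aᵢdᵢ/nᵢ) / Σ(bᵢcᵢ/nᵢ), where nᵢ is the stratum total.
Stratum 1 (≤ High school): n = 490; a·d/n = 34·210/490 = 14.5714; b·c/n = 144·102/490 = 29.9755
Stratum 2 (Some college): n = 656; a·d/n = 151·124/656 = 28.5427; b·c/n = 267·114/656 = 46.3994
Stratum 3 (≥ Bachelor's): n = 611; a·d/n = 5·314/611 = 2.5696; b·c/n = 266·26/611 = 11.3191
OR_MH = (14.5714 + 28.5427 + 2.5696) / (29.9755 + 46.3994 + 11.3191) = 45.6837 / 87.6940 = 0.52094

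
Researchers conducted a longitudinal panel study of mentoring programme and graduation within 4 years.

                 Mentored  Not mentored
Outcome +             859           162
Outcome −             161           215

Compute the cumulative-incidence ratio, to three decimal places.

Reading the table with exposure as columns: a = 859 (Mentored, case), b = 161 (Mentored, non-case), c = 162 (Not mentored, case), d = 215.
Risk in exposed = 859/1020 = 0.84216; risk in unexposed = 162/377 = 0.42971.
RR = 0.84216 / 0.42971 = 1.95983
The risk among the exposed is 1.96 times that among the unexposed.

1.960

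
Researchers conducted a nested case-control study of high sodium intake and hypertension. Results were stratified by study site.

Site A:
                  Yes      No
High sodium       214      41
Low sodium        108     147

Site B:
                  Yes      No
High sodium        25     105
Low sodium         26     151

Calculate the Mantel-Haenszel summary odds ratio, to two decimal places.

OR_MH = Σ(aᵢdᵢ/nᵢ) / Σ(bᵢcᵢ/nᵢ), where nᵢ is the stratum total.
Stratum 1 (Site A): n = 510; a·d/n = 214·147/510 = 61.6824; b·c/n = 41·108/510 = 8.6824
Stratum 2 (Site B): n = 307; a·d/n = 25·151/307 = 12.2964; b·c/n = 105·26/307 = 8.8925
OR_MH = (61.6824 + 12.2964) / (8.6824 + 8.8925) = 73.9788 / 17.5749 = 4.20935

4.21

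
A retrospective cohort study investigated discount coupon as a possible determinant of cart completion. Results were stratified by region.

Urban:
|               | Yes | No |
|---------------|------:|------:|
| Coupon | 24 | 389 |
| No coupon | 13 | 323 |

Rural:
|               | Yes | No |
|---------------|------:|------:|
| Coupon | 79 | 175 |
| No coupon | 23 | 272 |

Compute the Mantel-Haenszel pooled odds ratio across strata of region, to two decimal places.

3.51

OR_MH = Σ(aᵢdᵢ/nᵢ) / Σ(bᵢcᵢ/nᵢ), where nᵢ is the stratum total.
Stratum 1 (Urban): n = 749; a·d/n = 24·323/749 = 10.3498; b·c/n = 389·13/749 = 6.7517
Stratum 2 (Rural): n = 549; a·d/n = 79·272/549 = 39.1403; b·c/n = 175·23/549 = 7.3315
OR_MH = (10.3498 + 39.1403) / (6.7517 + 7.3315) = 49.4901 / 14.0832 = 3.51412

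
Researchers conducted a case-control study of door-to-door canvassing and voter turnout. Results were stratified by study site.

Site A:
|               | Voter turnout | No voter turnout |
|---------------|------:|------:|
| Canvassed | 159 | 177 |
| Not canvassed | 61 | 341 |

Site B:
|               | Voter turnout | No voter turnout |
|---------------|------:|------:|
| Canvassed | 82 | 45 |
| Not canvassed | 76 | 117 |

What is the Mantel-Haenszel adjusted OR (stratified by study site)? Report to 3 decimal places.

OR_MH = Σ(aᵢdᵢ/nᵢ) / Σ(bᵢcᵢ/nᵢ), where nᵢ is the stratum total.
Stratum 1 (Site A): n = 738; a·d/n = 159·341/738 = 73.4675; b·c/n = 177·61/738 = 14.6301
Stratum 2 (Site B): n = 320; a·d/n = 82·117/320 = 29.9812; b·c/n = 45·76/320 = 10.6875
OR_MH = (73.4675 + 29.9812) / (14.6301 + 10.6875) = 103.4487 / 25.3176 = 4.08604

4.086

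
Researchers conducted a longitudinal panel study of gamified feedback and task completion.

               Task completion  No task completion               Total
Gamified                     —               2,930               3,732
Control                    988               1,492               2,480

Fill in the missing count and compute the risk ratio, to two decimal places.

0.54

The missing cell is in the exposed row: 3732 − 2930 = 802.
So a = 802, b = 2930, c = 988, d = 1492.
RR = [a/(a+b)] / [c/(c+d)] = (802/3732) / (988/2480) = 0.21490/0.39839 = 0.53942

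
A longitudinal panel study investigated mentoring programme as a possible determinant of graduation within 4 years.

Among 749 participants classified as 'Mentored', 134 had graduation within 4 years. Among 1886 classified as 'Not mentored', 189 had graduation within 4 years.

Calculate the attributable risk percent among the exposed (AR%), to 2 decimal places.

From the description: a = 134, b = 615, c = 189, d = 1697.
Risk in exposed = 134/749 = 0.17891; risk in unexposed = 189/1886 = 0.10021.
RR = 0.17891/0.10021 = 1.78527
AR% = (RR − 1)/RR × 100 = (1.78527 − 1)/1.78527 × 100 = 43.9859%

43.99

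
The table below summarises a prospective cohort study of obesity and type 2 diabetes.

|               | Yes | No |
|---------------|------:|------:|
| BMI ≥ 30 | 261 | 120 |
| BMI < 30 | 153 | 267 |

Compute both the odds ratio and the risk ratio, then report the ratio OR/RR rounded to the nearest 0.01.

2.02

Cells: a = 261, b = 120, c = 153, d = 267.
OR = (261·267)/(120·153) = 69687/18360 = 3.79559
Risk in exposed = 261/381 = 0.68504; risk in unexposed = 153/420 = 0.36429; RR = 1.88050
OR/RR = 3.79559 / 1.88050 = 2.01839
The outcome is not rare, so the OR lies further from 1 than the RR.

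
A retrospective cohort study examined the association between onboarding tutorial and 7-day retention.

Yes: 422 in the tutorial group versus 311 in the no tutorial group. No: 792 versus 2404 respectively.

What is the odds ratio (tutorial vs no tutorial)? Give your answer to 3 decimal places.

From the description: a = 422, b = 792, c = 311, d = 2404.
OR = (a·d)/(b·c) = (422 × 2404) / (792 × 311) = 1014488 / 246312 = 4.11871
The odds of 7-day retention are about 4.12 times as high in the tutorial group.

4.119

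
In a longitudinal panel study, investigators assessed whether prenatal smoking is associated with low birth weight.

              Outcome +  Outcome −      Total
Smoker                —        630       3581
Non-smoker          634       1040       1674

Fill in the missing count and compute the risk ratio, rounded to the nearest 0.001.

2.176

The missing cell is in the exposed row: 3581 − 630 = 2951.
So a = 2951, b = 630, c = 634, d = 1040.
RR = [a/(a+b)] / [c/(c+d)] = (2951/3581) / (634/1674) = 0.82407/0.37873 = 2.17586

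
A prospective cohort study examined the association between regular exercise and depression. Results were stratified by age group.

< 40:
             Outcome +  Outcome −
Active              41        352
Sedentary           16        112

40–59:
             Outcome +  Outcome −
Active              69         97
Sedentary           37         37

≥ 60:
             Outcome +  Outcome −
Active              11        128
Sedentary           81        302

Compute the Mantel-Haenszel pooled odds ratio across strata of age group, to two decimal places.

OR_MH = Σ(aᵢdᵢ/nᵢ) / Σ(bᵢcᵢ/nᵢ), where nᵢ is the stratum total.
Stratum 1 (< 40): n = 521; a·d/n = 41·112/521 = 8.8138; b·c/n = 352·16/521 = 10.8100
Stratum 2 (40–59): n = 240; a·d/n = 69·37/240 = 10.6375; b·c/n = 97·37/240 = 14.9542
Stratum 3 (≥ 60): n = 522; a·d/n = 11·302/522 = 6.3640; b·c/n = 128·81/522 = 19.8621
OR_MH = (8.8138 + 10.6375 + 6.3640) / (10.8100 + 14.9542 + 19.8621) = 25.8153 / 45.6262 = 0.56580

0.57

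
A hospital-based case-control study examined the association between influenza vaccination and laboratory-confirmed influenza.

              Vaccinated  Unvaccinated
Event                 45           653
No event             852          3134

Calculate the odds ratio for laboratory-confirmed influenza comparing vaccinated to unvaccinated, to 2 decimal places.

Reading the table with exposure as columns: a = 45 (Vaccinated, case), b = 852 (Vaccinated, non-case), c = 653 (Unvaccinated, case), d = 3134.
OR = (a·d)/(b·c) = (45 × 3134) / (852 × 653) = 141030 / 556356 = 0.25349
Exposure is associated with lower odds of laboratory-confirmed influenza (OR = 0.25 < 1).

0.25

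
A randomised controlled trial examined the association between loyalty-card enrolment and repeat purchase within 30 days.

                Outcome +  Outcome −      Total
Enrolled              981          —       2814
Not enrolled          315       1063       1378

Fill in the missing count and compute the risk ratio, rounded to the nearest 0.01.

The missing cell is in the exposed row: 2814 − 981 = 1833.
So a = 981, b = 1833, c = 315, d = 1063.
RR = [a/(a+b)] / [c/(c+d)] = (981/2814) / (315/1378) = 0.34861/0.22859 = 1.52505

1.53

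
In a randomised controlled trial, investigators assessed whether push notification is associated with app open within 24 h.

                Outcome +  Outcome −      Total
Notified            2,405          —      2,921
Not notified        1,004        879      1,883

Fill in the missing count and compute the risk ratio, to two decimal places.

The missing cell is in the exposed row: 2921 − 2405 = 516.
So a = 2405, b = 516, c = 1004, d = 879.
RR = [a/(a+b)] / [c/(c+d)] = (2405/2921) / (1004/1883) = 0.82335/0.53319 = 1.54419

1.54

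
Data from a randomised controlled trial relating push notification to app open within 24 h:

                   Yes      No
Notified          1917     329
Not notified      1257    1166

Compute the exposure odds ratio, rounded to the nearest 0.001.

5.405

Cells: a = 1917, b = 329, c = 1257, d = 1166.
OR = (a·d)/(b·c) = (1917 × 1166) / (329 × 1257) = 2235222 / 413553 = 5.40492
The odds of app open within 24 h are about 5.40 times as high in the notified group.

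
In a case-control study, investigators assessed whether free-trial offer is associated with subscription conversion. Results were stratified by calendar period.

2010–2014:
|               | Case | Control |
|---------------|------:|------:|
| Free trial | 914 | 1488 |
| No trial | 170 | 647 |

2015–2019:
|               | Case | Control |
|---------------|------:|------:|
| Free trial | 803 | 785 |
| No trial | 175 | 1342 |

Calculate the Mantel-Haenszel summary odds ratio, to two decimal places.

4.32

OR_MH = Σ(aᵢdᵢ/nᵢ) / Σ(bᵢcᵢ/nᵢ), where nᵢ is the stratum total.
Stratum 1 (2010–2014): n = 3219; a·d/n = 914·647/3219 = 183.7086; b·c/n = 1488·170/3219 = 78.5834
Stratum 2 (2015–2019): n = 3105; a·d/n = 803·1342/3105 = 347.0615; b·c/n = 785·175/3105 = 44.2432
OR_MH = (183.7086 + 347.0615) / (78.5834 + 44.2432) = 530.7701 / 122.8266 = 4.32130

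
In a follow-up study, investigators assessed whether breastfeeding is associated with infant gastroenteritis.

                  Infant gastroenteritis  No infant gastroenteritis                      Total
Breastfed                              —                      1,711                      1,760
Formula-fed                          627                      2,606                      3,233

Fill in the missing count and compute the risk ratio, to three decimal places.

0.144

The missing cell is in the exposed row: 1760 − 1711 = 49.
So a = 49, b = 1711, c = 627, d = 2606.
RR = [a/(a+b)] / [c/(c+d)] = (49/1760) / (627/3233) = 0.02784/0.19394 = 0.14356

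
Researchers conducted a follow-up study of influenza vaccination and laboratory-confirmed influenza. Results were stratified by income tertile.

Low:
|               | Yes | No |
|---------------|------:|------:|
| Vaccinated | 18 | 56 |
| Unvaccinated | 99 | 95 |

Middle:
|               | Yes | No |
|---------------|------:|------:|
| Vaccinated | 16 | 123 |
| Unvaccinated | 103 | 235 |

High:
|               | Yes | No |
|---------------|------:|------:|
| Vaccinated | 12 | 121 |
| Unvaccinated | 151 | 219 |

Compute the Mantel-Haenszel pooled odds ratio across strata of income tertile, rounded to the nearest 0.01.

OR_MH = Σ(aᵢdᵢ/nᵢ) / Σ(bᵢcᵢ/nᵢ), where nᵢ is the stratum total.
Stratum 1 (Low): n = 268; a·d/n = 18·95/268 = 6.3806; b·c/n = 56·99/268 = 20.6866
Stratum 2 (Middle): n = 477; a·d/n = 16·235/477 = 7.8826; b·c/n = 123·103/477 = 26.5597
Stratum 3 (High): n = 503; a·d/n = 12·219/503 = 5.2247; b·c/n = 121·151/503 = 36.3241
OR_MH = (6.3806 + 7.8826 + 5.2247) / (20.6866 + 26.5597 + 36.3241) = 19.4878 / 83.5704 = 0.23319

0.23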